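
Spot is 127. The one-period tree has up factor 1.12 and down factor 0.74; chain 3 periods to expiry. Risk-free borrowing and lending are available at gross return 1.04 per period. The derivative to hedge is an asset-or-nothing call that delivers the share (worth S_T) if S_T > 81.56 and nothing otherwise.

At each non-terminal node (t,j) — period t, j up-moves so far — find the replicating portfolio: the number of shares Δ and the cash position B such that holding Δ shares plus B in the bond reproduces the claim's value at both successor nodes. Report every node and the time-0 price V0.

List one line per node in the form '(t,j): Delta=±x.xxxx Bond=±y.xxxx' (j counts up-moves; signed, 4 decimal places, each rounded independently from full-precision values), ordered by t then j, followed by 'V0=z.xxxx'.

No-arbitrage ⇒ martingale measure with p* = (R−d)/(u−d) = 0.7895.
At expiry t=3: V(3,0)=0.0000, V(3,1)=0.0000, V(3,2)=117.8885, V(3,3)=178.4259
(2,0): S=69.5452. Δ = (V_up−V_dn)/(S_up−S_dn) = (0.0000−0.0000)/(77.8906−51.4634) = 0.0000. V = [p*·0.0000 + (1−p*)·0.0000]/1.04 = 0.0000. B = V − Δ·S = 0.0000.
(2,1): S=105.2576. Δ = (V_up−V_dn)/(S_up−S_dn) = (117.8885−0.0000)/(117.8885−77.8906) = 2.9474. V = [p*·117.8885 + (1−p*)·0.0000]/1.04 = 89.4903. B = V − Δ·S = -220.7427.
(2,2): S=159.3088. Δ = (V_up−V_dn)/(S_up−S_dn) = (178.4259−117.8885)/(178.4259−117.8885) = 1.0000. V = [p*·178.4259 + (1−p*)·117.8885]/1.04 = 159.3088. B = V − Δ·S = 0.0000.
(1,0): S=93.9800. Δ = (V_up−V_dn)/(S_up−S_dn) = (89.4903−0.0000)/(105.2576−69.5452) = 2.5059. V = [p*·89.4903 + (1−p*)·0.0000]/1.04 = 67.9329. B = V − Δ·S = -167.5678.
(1,1): S=142.2400. Δ = (V_up−V_dn)/(S_up−S_dn) = (159.3088−89.4903)/(159.3088−105.2576) = 1.2917. V = [p*·159.3088 + (1−p*)·89.4903]/1.04 = 139.0482. B = V − Δ·S = -44.6847.
(0,0): S=127.0000. Δ = (V_up−V_dn)/(S_up−S_dn) = (139.0482−67.9329)/(142.2400−93.9800) = 1.4736. V = [p*·139.0482 + (1−p*)·67.9329]/1.04 = 119.3044. B = V − Δ·S = -67.8412.
Check: Δ(0,0)·S0 + B(0,0) = 119.3044 = V0.

(0,0): Delta=1.4736 Bond=-67.8412
(1,0): Delta=2.5059 Bond=-167.5678
(1,1): Delta=1.2917 Bond=-44.6847
(2,0): Delta=0.0000 Bond=0.0000
(2,1): Delta=2.9474 Bond=-220.7427
(2,2): Delta=1.0000 Bond=0.0000
V0=119.3044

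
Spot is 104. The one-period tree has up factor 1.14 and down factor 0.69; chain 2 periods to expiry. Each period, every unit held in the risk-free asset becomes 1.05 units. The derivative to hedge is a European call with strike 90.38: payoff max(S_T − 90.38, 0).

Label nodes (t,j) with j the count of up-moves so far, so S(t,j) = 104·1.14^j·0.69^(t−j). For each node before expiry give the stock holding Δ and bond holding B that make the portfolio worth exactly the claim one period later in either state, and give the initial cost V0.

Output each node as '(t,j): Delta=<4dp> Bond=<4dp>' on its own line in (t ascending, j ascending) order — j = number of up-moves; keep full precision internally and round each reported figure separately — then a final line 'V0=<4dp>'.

No-arbitrage ⇒ martingale measure with p* = (R−d)/(u−d) = 0.8000.
Terminal values V(2,·): V(2,0)=0.0000, V(2,1)=0.0000, V(2,2)=44.7784
Node (1,0) S=71.7600: V=(p*·0.0000+(1−p*)·0.0000)/1.05=0.0000; Δ=(0.0000−0.0000)/(81.8064−49.5144)=0.0000; B=V−Δ·S=0.0000
Node (1,1) S=118.5600: V=(p*·44.7784+(1−p*)·0.0000)/1.05=34.1169; Δ=(44.7784−0.0000)/(135.1584−81.8064)=0.8393; B=V−Δ·S=-65.3907
Node (0,0) S=104.0000: V=(p*·34.1169+(1−p*)·0.0000)/1.05=25.9938; Δ=(34.1169−0.0000)/(118.5600−71.7600)=0.7290; B=V−Δ·S=-49.8215
The time-0 hedge costs 25.9938, which is the no-arbitrage price.

(0,0): Delta=0.7290 Bond=-49.8215
(1,0): Delta=0.0000 Bond=0.0000
(1,1): Delta=0.8393 Bond=-65.3907
V0=25.9938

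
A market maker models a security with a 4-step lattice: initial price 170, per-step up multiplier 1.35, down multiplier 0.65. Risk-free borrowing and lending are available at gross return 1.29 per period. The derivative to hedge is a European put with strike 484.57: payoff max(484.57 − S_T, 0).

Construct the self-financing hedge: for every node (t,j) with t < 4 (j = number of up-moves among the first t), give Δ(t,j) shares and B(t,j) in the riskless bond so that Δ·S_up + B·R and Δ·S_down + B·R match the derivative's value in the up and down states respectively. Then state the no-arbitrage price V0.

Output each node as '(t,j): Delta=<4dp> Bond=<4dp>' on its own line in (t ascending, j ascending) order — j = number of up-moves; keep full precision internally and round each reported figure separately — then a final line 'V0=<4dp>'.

(0,0): Delta=-0.7604 Bond=154.4599
(1,0): Delta=-1.0000 Bond=225.7290
(1,1): Delta=-0.7496 Bond=196.7711
(2,0): Delta=-1.0000 Bond=291.1904
(2,1): Delta=-1.0000 Bond=291.1904
(2,2): Delta=-0.7383 Bond=250.3327
(3,0): Delta=-1.0000 Bond=375.6357
(3,1): Delta=-1.0000 Bond=375.6357
(3,2): Delta=-1.0000 Bond=375.6357
(3,3): Delta=-0.7265 Bond=317.9879
V0=25.1919

Risk-neutral probability p* = (R−d)/(u−d) = (1.29−0.65)/(1.35−0.65) = 0.9143.
At expiry t=4: V(4,0)=454.2239, V(4,1)=421.5436, V(4,2)=353.6689, V(4,3)=212.6986, V(4,4)=0.0000
(3,0): S=46.6863. Δ = (V_up−V_dn)/(S_up−S_dn) = (421.5436−454.2239)/(63.0264−30.3461) = -1.0000. V = [p*·421.5436 + (1−p*)·454.2239]/1.29 = 328.9494. B = V − Δ·S = 375.6357.
(3,1): S=96.9638. Δ = (V_up−V_dn)/(S_up−S_dn) = (353.6689−421.5436)/(130.9011−63.0264) = -1.0000. V = [p*·353.6689 + (1−p*)·421.5436]/1.29 = 278.6719. B = V − Δ·S = 375.6357.
(3,2): S=201.3863. Δ = (V_up−V_dn)/(S_up−S_dn) = (212.6986−353.6689)/(271.8714−130.9011) = -1.0000. V = [p*·212.6986 + (1−p*)·353.6689]/1.29 = 174.2494. B = V − Δ·S = 375.6357.
(3,3): S=418.2638. Δ = (V_up−V_dn)/(S_up−S_dn) = (0.0000−212.6986)/(564.6561−271.8714) = -0.7265. V = [p*·0.0000 + (1−p*)·212.6986]/1.29 = 14.1328. B = V − Δ·S = 317.9879.
(2,0): S=71.8250. Δ = (V_up−V_dn)/(S_up−S_dn) = (278.6719−328.9494)/(96.9638−46.6863) = -1.0000. V = [p*·278.6719 + (1−p*)·328.9494]/1.29 = 219.3654. B = V − Δ·S = 291.1904.
(2,1): S=149.1750. Δ = (V_up−V_dn)/(S_up−S_dn) = (174.2494−278.6719)/(201.3863−96.9638) = -1.0000. V = [p*·174.2494 + (1−p*)·278.6719]/1.29 = 142.0154. B = V − Δ·S = 291.1904.
(2,2): S=309.8250. Δ = (V_up−V_dn)/(S_up−S_dn) = (14.1328−174.2494)/(418.2638−201.3863) = -0.7383. V = [p*·14.1328 + (1−p*)·174.2494]/1.29 = 21.5946. B = V − Δ·S = 250.3327.
(1,0): S=110.5000. Δ = (V_up−V_dn)/(S_up−S_dn) = (142.0154−219.3654)/(149.1750−71.8250) = -1.0000. V = [p*·142.0154 + (1−p*)·219.3654]/1.29 = 115.2290. B = V − Δ·S = 225.7290.
(1,1): S=229.5000. Δ = (V_up−V_dn)/(S_up−S_dn) = (21.5946−142.0154)/(309.8250−149.1750) = -0.7496. V = [p*·21.5946 + (1−p*)·142.0154]/1.29 = 24.7414. B = V − Δ·S = 196.7711.
(0,0): S=170.0000. Δ = (V_up−V_dn)/(S_up−S_dn) = (24.7414−115.2290)/(229.5000−110.5000) = -0.7604. V = [p*·24.7414 + (1−p*)·115.2290]/1.29 = 25.1919. B = V − Δ·S = 154.4599.
The time-0 hedge costs 25.1919, which is the no-arbitrage price.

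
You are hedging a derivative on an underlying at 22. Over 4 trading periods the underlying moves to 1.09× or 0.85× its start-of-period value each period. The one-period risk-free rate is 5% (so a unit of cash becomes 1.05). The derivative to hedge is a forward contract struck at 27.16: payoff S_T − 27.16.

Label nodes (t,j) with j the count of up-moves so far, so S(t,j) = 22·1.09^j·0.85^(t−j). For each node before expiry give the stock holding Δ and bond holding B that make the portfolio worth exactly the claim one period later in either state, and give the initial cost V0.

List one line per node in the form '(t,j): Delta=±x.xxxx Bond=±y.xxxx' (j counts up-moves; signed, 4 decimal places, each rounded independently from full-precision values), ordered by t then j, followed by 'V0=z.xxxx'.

(0,0): Delta=1.0000 Bond=-22.3446
(1,0): Delta=1.0000 Bond=-23.4618
(1,1): Delta=1.0000 Bond=-23.4618
(2,0): Delta=1.0000 Bond=-24.6349
(2,1): Delta=1.0000 Bond=-24.6349
(2,2): Delta=1.0000 Bond=-24.6349
(3,0): Delta=1.0000 Bond=-25.8667
(3,1): Delta=1.0000 Bond=-25.8667
(3,2): Delta=1.0000 Bond=-25.8667
(3,3): Delta=1.0000 Bond=-25.8667
V0=-0.3446

No-arbitrage ⇒ martingale measure with p* = (R−d)/(u−d) = 0.8333.
Terminal payoffs: V(4,0)=-15.6759, V(4,1)=-12.4333, V(4,2)=-8.2752, V(4,3)=-2.9430, V(4,4)=3.8948
  t=3,j=0: stock 13.5107 → up 14.7267 (V=-12.4333), down 11.4841 (V=-15.6759). Price -12.3559; hedge Δ=1.0000, bond B=-25.8667.
  t=3,j=1: stock 17.3255 → up 18.8848 (V=-8.2752), down 14.7267 (V=-12.4333). Price -8.5411; hedge Δ=1.0000, bond B=-25.8667.
  t=3,j=2: stock 22.2175 → up 24.2170 (V=-2.9430), down 18.8848 (V=-8.2752). Price -3.6492; hedge Δ=1.0000, bond B=-25.8667.
  t=3,j=3: stock 28.4906 → up 31.0548 (V=3.8948), down 24.2170 (V=-2.9430). Price 2.6240; hedge Δ=1.0000, bond B=-25.8667.
  t=2,j=0: stock 15.8950 → up 17.3255 (V=-8.5411), down 13.5107 (V=-12.3559). Price -8.7399; hedge Δ=1.0000, bond B=-24.6349.
  t=2,j=1: stock 20.3830 → up 22.2175 (V=-3.6492), down 17.3255 (V=-8.5411). Price -4.2519; hedge Δ=1.0000, bond B=-24.6349.
  t=2,j=2: stock 26.1382 → up 28.4906 (V=2.6240), down 22.2175 (V=-3.6492). Price 1.5033; hedge Δ=1.0000, bond B=-24.6349.
  t=1,j=0: stock 18.7000 → up 20.3830 (V=-4.2519), down 15.8950 (V=-8.7399). Price -4.7618; hedge Δ=1.0000, bond B=-23.4618.
  t=1,j=1: stock 23.9800 → up 26.1382 (V=1.5033), down 20.3830 (V=-4.2519). Price 0.5182; hedge Δ=1.0000, bond B=-23.4618.
  t=0,j=0: stock 22.0000 → up 23.9800 (V=0.5182), down 18.7000 (V=-4.7618). Price -0.3446; hedge Δ=1.0000, bond B=-22.3446.
Self-financing check: at every node Δ·S+B equals the discounted successor values.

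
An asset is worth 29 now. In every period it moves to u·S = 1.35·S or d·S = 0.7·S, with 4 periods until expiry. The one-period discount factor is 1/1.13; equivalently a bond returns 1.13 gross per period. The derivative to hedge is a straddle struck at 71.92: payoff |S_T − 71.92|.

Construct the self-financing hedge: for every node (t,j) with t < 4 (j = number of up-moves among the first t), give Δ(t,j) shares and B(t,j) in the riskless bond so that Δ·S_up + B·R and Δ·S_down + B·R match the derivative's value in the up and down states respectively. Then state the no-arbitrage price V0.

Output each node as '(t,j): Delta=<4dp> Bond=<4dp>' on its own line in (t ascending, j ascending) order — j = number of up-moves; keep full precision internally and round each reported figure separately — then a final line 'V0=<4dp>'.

The replicating-portfolio and risk-neutral prices coincide; use p* = (1.13−0.7)/(1.35−0.7) = 0.6615 for the latter.
Terminal payoffs: V(4,0)=64.9571, V(4,1)=58.4916, V(4,2)=46.0223, V(4,3)=21.9744, V(4,4)=24.4037
(3,0): S=9.9470. Δ = (V_up−V_dn)/(S_up−S_dn) = (58.4916−64.9571)/(13.4284−6.9629) = -1.0000. V = [p*·58.4916 + (1−p*)·64.9571]/1.13 = 53.6990. B = V − Δ·S = 63.6460.
(3,1): S=19.1835. Δ = (V_up−V_dn)/(S_up−S_dn) = (46.0223−58.4916)/(25.8977−13.4284) = -1.0000. V = [p*·46.0223 + (1−p*)·58.4916]/1.13 = 44.4625. B = V − Δ·S = 63.6460.
(3,2): S=36.9967. Δ = (V_up−V_dn)/(S_up−S_dn) = (21.9744−46.0223)/(49.9456−25.8977) = -1.0000. V = [p*·21.9744 + (1−p*)·46.0223]/1.13 = 26.6493. B = V − Δ·S = 63.6460.
(3,3): S=71.3509. Δ = (V_up−V_dn)/(S_up−S_dn) = (24.4037−21.9744)/(96.3237−49.9456) = 0.0524. V = [p*·24.4037 + (1−p*)·21.9744]/1.13 = 20.8685. B = V − Δ·S = 17.1312.
(2,0): S=14.2100. Δ = (V_up−V_dn)/(S_up−S_dn) = (44.4625−53.6990)/(19.1835−9.9470) = -1.0000. V = [p*·44.4625 + (1−p*)·53.6990]/1.13 = 42.1139. B = V − Δ·S = 56.3239.
(2,1): S=27.4050. Δ = (V_up−V_dn)/(S_up−S_dn) = (26.6493−44.4625)/(36.9968−19.1835) = -1.0000. V = [p*·26.6493 + (1−p*)·44.4625]/1.13 = 28.9189. B = V − Δ·S = 56.3239.
(2,2): S=52.8525. Δ = (V_up−V_dn)/(S_up−S_dn) = (20.8685−26.6493)/(71.3509−36.9967) = -0.1683. V = [p*·20.8685 + (1−p*)·26.6493]/1.13 = 20.1992. B = V − Δ·S = 29.0926.
(1,0): S=20.3000. Δ = (V_up−V_dn)/(S_up−S_dn) = (28.9189−42.1139)/(27.4050−14.2100) = -1.0000. V = [p*·28.9189 + (1−p*)·42.1139]/1.13 = 29.5442. B = V − Δ·S = 49.8442.
(1,1): S=39.1500. Δ = (V_up−V_dn)/(S_up−S_dn) = (20.1992−28.9189)/(52.8525−27.4050) = -0.3427. V = [p*·20.1992 + (1−p*)·28.9189]/1.13 = 20.4872. B = V − Δ·S = 33.9021.
(0,0): S=29.0000. Δ = (V_up−V_dn)/(S_up−S_dn) = (20.4872−29.5442)/(39.1500−20.3000) = -0.4805. V = [p*·20.4872 + (1−p*)·29.5442]/1.13 = 20.8430. B = V − Δ·S = 34.7769.
The time-0 hedge costs 20.8430, which is the no-arbitrage price.

(0,0): Delta=-0.4805 Bond=34.7769
(1,0): Delta=-1.0000 Bond=49.8442
(1,1): Delta=-0.3427 Bond=33.9021
(2,0): Delta=-1.0000 Bond=56.3239
(2,1): Delta=-1.0000 Bond=56.3239
(2,2): Delta=-0.1683 Bond=29.0926
(3,0): Delta=-1.0000 Bond=63.6460
(3,1): Delta=-1.0000 Bond=63.6460
(3,2): Delta=-1.0000 Bond=63.6460
(3,3): Delta=0.0524 Bond=17.1312
V0=20.8430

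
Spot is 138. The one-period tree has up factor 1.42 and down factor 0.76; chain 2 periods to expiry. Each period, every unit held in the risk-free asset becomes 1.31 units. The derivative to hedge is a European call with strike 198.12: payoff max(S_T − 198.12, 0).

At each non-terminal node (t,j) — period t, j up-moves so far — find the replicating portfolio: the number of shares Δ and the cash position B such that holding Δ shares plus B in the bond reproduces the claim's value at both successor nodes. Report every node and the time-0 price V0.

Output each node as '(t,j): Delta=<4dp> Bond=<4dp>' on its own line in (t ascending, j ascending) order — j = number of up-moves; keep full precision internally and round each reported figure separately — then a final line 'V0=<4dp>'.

No-arbitrage ⇒ martingale measure with p* = (R−d)/(u−d) = 0.8333.
Payoff layer (t=2): V(2,0)=0.0000, V(2,1)=0.0000, V(2,2)=80.1432
Node (1,0) S=104.8800: V=(p*·0.0000+(1−p*)·0.0000)/1.31=0.0000; Δ=(0.0000−0.0000)/(148.9296−79.7088)=0.0000; B=V−Δ·S=0.0000
Node (1,1) S=195.9600: V=(p*·80.1432+(1−p*)·0.0000)/1.31=50.9817; Δ=(80.1432−0.0000)/(278.2632−148.9296)=0.6197; B=V−Δ·S=-70.4474
Node (0,0) S=138.0000: V=(p*·50.9817+(1−p*)·0.0000)/1.31=32.4311; Δ=(50.9817−0.0000)/(195.9600−104.8800)=0.5597; B=V−Δ·S=-44.8139
Each (Δ,B) replicates both successor values, so the strategy is self-financing and V0 is arbitrage-free.

(0,0): Delta=0.5597 Bond=-44.8139
(1,0): Delta=0.0000 Bond=0.0000
(1,1): Delta=0.6197 Bond=-70.4474
V0=32.4311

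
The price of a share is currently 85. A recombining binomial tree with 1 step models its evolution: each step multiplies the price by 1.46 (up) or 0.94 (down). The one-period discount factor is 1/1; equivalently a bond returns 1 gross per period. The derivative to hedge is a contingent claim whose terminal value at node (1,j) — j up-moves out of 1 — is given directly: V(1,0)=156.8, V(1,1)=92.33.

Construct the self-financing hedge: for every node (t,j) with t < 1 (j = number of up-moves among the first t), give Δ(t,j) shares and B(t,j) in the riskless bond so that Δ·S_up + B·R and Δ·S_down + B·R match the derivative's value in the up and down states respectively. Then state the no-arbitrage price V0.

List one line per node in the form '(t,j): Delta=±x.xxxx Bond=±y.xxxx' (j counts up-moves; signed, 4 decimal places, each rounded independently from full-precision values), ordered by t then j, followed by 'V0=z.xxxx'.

(0,0): Delta=-1.4586 Bond=273.3419
V0=149.3612

Risk-neutral probability p* = (R−d)/(u−d) = (1−0.94)/(1.46−0.94) = 0.1154.
Payoff layer (t=1): V(1,0)=156.8000, V(1,1)=92.3300
  t=0,j=0: stock 85.0000 → up 124.1000 (V=92.3300), down 79.9000 (V=156.8000). Price 149.3612; hedge Δ=-1.4586, bond B=273.3419.
Check: Δ(0,0)·S0 + B(0,0) = 149.3612 = V0.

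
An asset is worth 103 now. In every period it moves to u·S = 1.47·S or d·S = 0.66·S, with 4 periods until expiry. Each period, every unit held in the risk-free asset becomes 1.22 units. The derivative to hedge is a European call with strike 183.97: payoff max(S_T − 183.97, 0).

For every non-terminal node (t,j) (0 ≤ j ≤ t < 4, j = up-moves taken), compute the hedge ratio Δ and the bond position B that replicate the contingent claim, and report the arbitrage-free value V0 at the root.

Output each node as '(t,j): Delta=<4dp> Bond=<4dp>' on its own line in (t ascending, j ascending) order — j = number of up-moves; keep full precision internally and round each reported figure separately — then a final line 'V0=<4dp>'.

Under the risk-neutral measure, an up-move has probability p* = (R−d)/(u−d) = 0.6914 and values discount at R = 1.22.
Payoff layer (t=4): V(4,0)=0.0000, V(4,1)=0.0000, V(4,2)=0.0000, V(4,3)=31.9700, V(4,4)=296.9873
  t=3,j=0: stock 29.6121 → up 43.5298 (V=0.0000), down 19.5440 (V=0.0000). Price 0.0000; hedge Δ=0.0000, bond B=0.0000.
  t=3,j=1: stock 65.9542 → up 96.9527 (V=0.0000), down 43.5298 (V=0.0000). Price 0.0000; hedge Δ=0.0000, bond B=0.0000.
  t=3,j=2: stock 146.8980 → up 215.9400 (V=31.9700), down 96.9527 (V=0.0000). Price 18.1170; hedge Δ=0.2687, bond B=-21.3522.
  t=3,j=3: stock 327.1819 → up 480.9573 (V=296.9873), down 215.9400 (V=31.9700). Price 176.3868; hedge Δ=1.0000, bond B=-150.7951.
  t=2,j=0: stock 44.8668 → up 65.9542 (V=0.0000), down 29.6121 (V=0.0000). Price 0.0000; hedge Δ=0.0000, bond B=0.0000.
  t=2,j=1: stock 99.9306 → up 146.8980 (V=18.1170), down 65.9542 (V=0.0000). Price 10.2667; hedge Δ=0.2238, bond B=-12.1000.
  t=2,j=2: stock 222.5727 → up 327.1819 (V=176.3868), down 146.8980 (V=18.1170). Price 104.5394; hedge Δ=0.8779, bond B=-90.8554.
  t=1,j=0: stock 67.9800 → up 99.9306 (V=10.2667), down 44.8668 (V=0.0000). Price 5.8180; hedge Δ=0.1865, bond B=-6.8569.
  t=1,j=1: stock 151.4100 → up 222.5727 (V=104.5394), down 99.9306 (V=10.2667). Price 61.8384; hedge Δ=0.7687, bond B=-54.5477.
  t=0,j=0: stock 103.0000 → up 151.4100 (V=61.8384), down 67.9800 (V=5.8180). Price 36.5149; hedge Δ=0.6715, bond B=-32.6462.
Each (Δ,B) replicates both successor values, so the strategy is self-financing and V0 is arbitrage-free.

(0,0): Delta=0.6715 Bond=-32.6462
(1,0): Delta=0.1865 Bond=-6.8569
(1,1): Delta=0.7687 Bond=-54.5477
(2,0): Delta=0.0000 Bond=0.0000
(2,1): Delta=0.2238 Bond=-12.1000
(2,2): Delta=0.8779 Bond=-90.8554
(3,0): Delta=0.0000 Bond=0.0000
(3,1): Delta=0.0000 Bond=0.0000
(3,2): Delta=0.2687 Bond=-21.3522
(3,3): Delta=1.0000 Bond=-150.7951
V0=36.5149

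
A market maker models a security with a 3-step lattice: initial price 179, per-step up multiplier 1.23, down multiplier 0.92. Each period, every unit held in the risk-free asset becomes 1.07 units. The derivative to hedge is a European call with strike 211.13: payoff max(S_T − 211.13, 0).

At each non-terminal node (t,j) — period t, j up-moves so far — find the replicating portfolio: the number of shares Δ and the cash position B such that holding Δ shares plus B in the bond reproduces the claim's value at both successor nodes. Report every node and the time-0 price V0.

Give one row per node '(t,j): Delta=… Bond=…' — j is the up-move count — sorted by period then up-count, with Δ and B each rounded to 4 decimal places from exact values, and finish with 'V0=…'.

(0,0): Delta=0.6083 Bond=-86.3495
(1,0): Delta=0.3367 Bond=-47.6800
(1,1): Delta=0.8249 Bond=-140.0889
(2,0): Delta=0.0000 Bond=0.0000
(2,1): Delta=0.6054 Bond=-105.4363
(2,2): Delta=1.0000 Bond=-197.3178
V0=22.5286

Since d<R<u, set p* = (R−d)/(u−d) = 0.4839; price each node as the discounted p*-expectation of its children.
Payoff layer (t=3): V(3,0)=0.0000, V(3,1)=0.0000, V(3,2)=38.0144, V(3,3)=121.9652
  t=2,j=0: stock 151.5056 → up 186.3519 (V=0.0000), down 139.3852 (V=0.0000). Price 0.0000; hedge Δ=0.0000, bond B=0.0000.
  t=2,j=1: stock 202.5564 → up 249.1444 (V=38.0144), down 186.3519 (V=0.0000). Price 17.1907; hedge Δ=0.6054, bond B=-105.4363.
  t=2,j=2: stock 270.8091 → up 333.0952 (V=121.9652), down 249.1444 (V=38.0144). Price 73.4913; hedge Δ=1.0000, bond B=-197.3178.
  t=1,j=0: stock 164.6800 → up 202.5564 (V=17.1907), down 151.5056 (V=0.0000). Price 7.7739; hedge Δ=0.3367, bond B=-47.6800.
  t=1,j=1: stock 220.1700 → up 270.8091 (V=73.4913), down 202.5564 (V=17.1907). Price 41.5261; hedge Δ=0.8249, bond B=-140.0889.
  t=0,j=0: stock 179.0000 → up 220.1700 (V=41.5261), down 164.6800 (V=7.7739). Price 22.5286; hedge Δ=0.6083, bond B=-86.3495.
Self-financing check: at every node Δ·S+B equals the discounted successor values.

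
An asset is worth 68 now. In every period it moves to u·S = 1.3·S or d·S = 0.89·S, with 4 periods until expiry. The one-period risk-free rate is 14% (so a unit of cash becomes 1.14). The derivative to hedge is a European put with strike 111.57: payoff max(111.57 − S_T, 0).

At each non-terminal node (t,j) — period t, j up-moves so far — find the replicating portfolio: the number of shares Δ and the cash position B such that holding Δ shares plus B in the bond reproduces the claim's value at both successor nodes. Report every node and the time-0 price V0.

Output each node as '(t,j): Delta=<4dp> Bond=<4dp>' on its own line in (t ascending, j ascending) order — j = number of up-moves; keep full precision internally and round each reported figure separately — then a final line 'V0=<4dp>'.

Risk-neutral probability p* = (R−d)/(u−d) = (1.14−0.89)/(1.3−0.89) = 0.6098.
Terminal values V(4,·): V(4,0)=68.9053, V(4,1)=49.2507, V(4,2)=20.5419, V(4,3)=0.0000, V(4,4)=0.0000
(3,0): S=47.9379. Δ = (V_up−V_dn)/(S_up−S_dn) = (49.2507−68.9053)/(62.3193−42.6647) = -1.0000. V = [p*·49.2507 + (1−p*)·68.9053]/1.14 = 49.9305. B = V − Δ·S = 97.8684.
(3,1): S=70.0216. Δ = (V_up−V_dn)/(S_up−S_dn) = (20.5419−49.2507)/(91.0281−62.3193) = -1.0000. V = [p*·20.5419 + (1−p*)·49.2507]/1.14 = 27.8468. B = V − Δ·S = 97.8684.
(3,2): S=102.2788. Δ = (V_up−V_dn)/(S_up−S_dn) = (0.0000−20.5419)/(132.9624−91.0281) = -0.4899. V = [p*·0.0000 + (1−p*)·20.5419]/1.14 = 7.0319. B = V − Δ·S = 57.1340.
(3,3): S=149.3960. Δ = (V_up−V_dn)/(S_up−S_dn) = (0.0000−0.0000)/(194.2148−132.9624) = 0.0000. V = [p*·0.0000 + (1−p*)·0.0000]/1.14 = 0.0000. B = V − Δ·S = 0.0000.
(2,0): S=53.8628. Δ = (V_up−V_dn)/(S_up−S_dn) = (27.8468−49.9305)/(70.0216−47.9379) = -1.0000. V = [p*·27.8468 + (1−p*)·49.9305]/1.14 = 31.9867. B = V − Δ·S = 85.8495.
(2,1): S=78.6760. Δ = (V_up−V_dn)/(S_up−S_dn) = (7.0319−27.8468)/(102.2788−70.0216) = -0.6453. V = [p*·7.0319 + (1−p*)·27.8468]/1.14 = 13.2937. B = V − Δ·S = 64.0617.
(2,2): S=114.9200. Δ = (V_up−V_dn)/(S_up−S_dn) = (0.0000−7.0319)/(149.3960−102.2788) = -0.1492. V = [p*·0.0000 + (1−p*)·7.0319]/1.14 = 2.4071. B = V − Δ·S = 19.5581.
(1,0): S=60.5200. Δ = (V_up−V_dn)/(S_up−S_dn) = (13.2937−31.9867)/(78.6760−53.8628) = -0.7534. V = [p*·13.2937 + (1−p*)·31.9867]/1.14 = 18.0601. B = V − Δ·S = 63.6529.
(1,1): S=88.4000. Δ = (V_up−V_dn)/(S_up−S_dn) = (2.4071−13.2937)/(114.9200−78.6760) = -0.3004. V = [p*·2.4071 + (1−p*)·13.2937]/1.14 = 5.8382. B = V − Δ·S = 32.3907.
(0,0): S=68.0000. Δ = (V_up−V_dn)/(S_up−S_dn) = (5.8382−18.0601)/(88.4000−60.5200) = -0.4384. V = [p*·5.8382 + (1−p*)·18.0601]/1.14 = 9.3050. B = V − Δ·S = 39.1145.
The time-0 hedge costs 9.3050, which is the no-arbitrage price.

(0,0): Delta=-0.4384 Bond=39.1145
(1,0): Delta=-0.7534 Bond=63.6529
(1,1): Delta=-0.3004 Bond=32.3907
(2,0): Delta=-1.0000 Bond=85.8495
(2,1): Delta=-0.6453 Bond=64.0617
(2,2): Delta=-0.1492 Bond=19.5581
(3,0): Delta=-1.0000 Bond=97.8684
(3,1): Delta=-1.0000 Bond=97.8684
(3,2): Delta=-0.4899 Bond=57.1340
(3,3): Delta=0.0000 Bond=0.0000
V0=9.3050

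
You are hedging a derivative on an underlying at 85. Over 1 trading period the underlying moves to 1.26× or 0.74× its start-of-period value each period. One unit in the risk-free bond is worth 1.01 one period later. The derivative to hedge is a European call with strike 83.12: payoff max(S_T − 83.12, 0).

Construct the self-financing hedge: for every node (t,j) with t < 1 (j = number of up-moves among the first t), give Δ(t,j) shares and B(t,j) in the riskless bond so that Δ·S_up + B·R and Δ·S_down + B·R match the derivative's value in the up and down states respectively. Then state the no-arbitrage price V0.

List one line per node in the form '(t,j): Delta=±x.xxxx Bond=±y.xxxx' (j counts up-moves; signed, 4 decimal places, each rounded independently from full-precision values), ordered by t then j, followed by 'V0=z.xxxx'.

(0,0): Delta=0.5425 Bond=-33.7875
V0=12.3279

Since d<R<u, set p* = (R−d)/(u−d) = 0.5192; price each node as the discounted p*-expectation of its children.
Terminal payoffs: V(1,0)=0.0000, V(1,1)=23.9800
  t=0,j=0: stock 85.0000 → up 107.1000 (V=23.9800), down 62.9000 (V=0.0000). Price 12.3279; hedge Δ=0.5425, bond B=-33.7875.
Check: Δ(0,0)·S0 + B(0,0) = 12.3279 = V0.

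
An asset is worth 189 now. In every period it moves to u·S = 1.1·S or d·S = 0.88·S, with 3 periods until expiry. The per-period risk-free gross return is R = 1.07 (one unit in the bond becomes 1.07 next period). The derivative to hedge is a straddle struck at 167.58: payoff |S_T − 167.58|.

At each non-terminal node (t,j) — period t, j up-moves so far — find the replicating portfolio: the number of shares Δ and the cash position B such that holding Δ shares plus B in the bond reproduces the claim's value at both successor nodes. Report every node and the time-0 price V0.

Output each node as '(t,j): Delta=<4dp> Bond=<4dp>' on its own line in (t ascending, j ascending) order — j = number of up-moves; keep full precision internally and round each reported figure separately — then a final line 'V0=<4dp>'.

Under the risk-neutral measure, an up-move has probability p* = (R−d)/(u−d) = 0.8636 and values discount at R = 1.07.
Payoff layer (t=3): V(3,0)=38.7818, V(3,1)=6.5822, V(3,2)=33.6672, V(3,3)=83.9790
(2,0): S=146.3616. Δ = (V_up−V_dn)/(S_up−S_dn) = (6.5822−38.7818)/(160.9978−128.7982) = -1.0000. V = [p*·6.5822 + (1−p*)·38.7818]/1.07 = 10.2552. B = V − Δ·S = 156.6168.
(2,1): S=182.9520. Δ = (V_up−V_dn)/(S_up−S_dn) = (33.6672−6.5822)/(201.2472−160.9978) = 0.6729. V = [p*·33.6672 + (1−p*)·6.5822]/1.07 = 28.0129. B = V − Δ·S = -95.1006.
(2,2): S=228.6900. Δ = (V_up−V_dn)/(S_up−S_dn) = (83.9790−33.6672)/(251.5590−201.2472) = 1.0000. V = [p*·83.9790 + (1−p*)·33.6672]/1.07 = 72.0732. B = V − Δ·S = -156.6168.
(1,0): S=166.3200. Δ = (V_up−V_dn)/(S_up−S_dn) = (28.0129−10.2552)/(182.9520−146.3616) = 0.4853. V = [p*·28.0129 + (1−p*)·10.2552]/1.07 = 23.9172. B = V − Δ·S = -56.7995.
(1,1): S=207.9000. Δ = (V_up−V_dn)/(S_up−S_dn) = (72.0732−28.0129)/(228.6900−182.9520) = 0.9633. V = [p*·72.0732 + (1−p*)·28.0129]/1.07 = 61.7430. B = V − Δ·S = -138.5311.
(0,0): S=189.0000. Δ = (V_up−V_dn)/(S_up−S_dn) = (61.7430−23.9172)/(207.9000−166.3200) = 0.9097. V = [p*·61.7430 + (1−p*)·23.9172]/1.07 = 52.8831. B = V − Δ·S = -119.0522.
Check: Δ(0,0)·S0 + B(0,0) = 52.8831 = V0.

(0,0): Delta=0.9097 Bond=-119.0522
(1,0): Delta=0.4853 Bond=-56.7995
(1,1): Delta=0.9633 Bond=-138.5311
(2,0): Delta=-1.0000 Bond=156.6168
(2,1): Delta=0.6729 Bond=-95.1006
(2,2): Delta=1.0000 Bond=-156.6168
V0=52.8831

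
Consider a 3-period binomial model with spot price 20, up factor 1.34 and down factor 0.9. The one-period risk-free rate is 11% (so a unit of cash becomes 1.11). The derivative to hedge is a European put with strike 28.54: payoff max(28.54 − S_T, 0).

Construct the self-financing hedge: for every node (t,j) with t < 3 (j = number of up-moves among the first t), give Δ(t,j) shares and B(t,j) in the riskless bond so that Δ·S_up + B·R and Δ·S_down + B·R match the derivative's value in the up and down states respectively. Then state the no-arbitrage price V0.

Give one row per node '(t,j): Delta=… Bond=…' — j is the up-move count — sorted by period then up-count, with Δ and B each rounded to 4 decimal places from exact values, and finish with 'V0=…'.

(0,0): Delta=-0.4940 Bond=13.2932
(1,0): Delta=-0.7947 Bond=20.1680
(1,1): Delta=-0.2728 Bond=8.8273
(2,0): Delta=-1.0000 Bond=25.7117
(2,1): Delta=-0.6438 Bond=18.7446
(2,2): Delta=0.0000 Bond=0.0000
V0=3.4124

Since d<R<u, set p* = (R−d)/(u−d) = 0.4773; price each node as the discounted p*-expectation of its children.
Payoff layer (t=3): V(3,0)=13.9600, V(3,1)=6.8320, V(3,2)=0.0000, V(3,3)=0.0000
(2,0): S=16.2000. Δ = (V_up−V_dn)/(S_up−S_dn) = (6.8320−13.9600)/(21.7080−14.5800) = -1.0000. V = [p*·6.8320 + (1−p*)·13.9600]/1.11 = 9.5117. B = V − Δ·S = 25.7117.
(2,1): S=24.1200. Δ = (V_up−V_dn)/(S_up−S_dn) = (0.0000−6.8320)/(32.3208−21.7080) = -0.6438. V = [p*·0.0000 + (1−p*)·6.8320]/1.11 = 3.2174. B = V − Δ·S = 18.7446.
(2,2): S=35.9120. Δ = (V_up−V_dn)/(S_up−S_dn) = (0.0000−0.0000)/(48.1221−32.3208) = 0.0000. V = [p*·0.0000 + (1−p*)·0.0000]/1.11 = 0.0000. B = V − Δ·S = 0.0000.
(1,0): S=18.0000. Δ = (V_up−V_dn)/(S_up−S_dn) = (3.2174−9.5117)/(24.1200−16.2000) = -0.7947. V = [p*·3.2174 + (1−p*)·9.5117]/1.11 = 5.8627. B = V − Δ·S = 20.1680.
(1,1): S=26.8000. Δ = (V_up−V_dn)/(S_up−S_dn) = (0.0000−3.2174)/(35.9120−24.1200) = -0.2728. V = [p*·0.0000 + (1−p*)·3.2174]/1.11 = 1.5151. B = V − Δ·S = 8.8273.
(0,0): S=20.0000. Δ = (V_up−V_dn)/(S_up−S_dn) = (1.5151−5.8627)/(26.8000−18.0000) = -0.4940. V = [p*·1.5151 + (1−p*)·5.8627]/1.11 = 3.4124. B = V − Δ·S = 13.2932.
Self-financing check: at every node Δ·S+B equals the discounted successor values.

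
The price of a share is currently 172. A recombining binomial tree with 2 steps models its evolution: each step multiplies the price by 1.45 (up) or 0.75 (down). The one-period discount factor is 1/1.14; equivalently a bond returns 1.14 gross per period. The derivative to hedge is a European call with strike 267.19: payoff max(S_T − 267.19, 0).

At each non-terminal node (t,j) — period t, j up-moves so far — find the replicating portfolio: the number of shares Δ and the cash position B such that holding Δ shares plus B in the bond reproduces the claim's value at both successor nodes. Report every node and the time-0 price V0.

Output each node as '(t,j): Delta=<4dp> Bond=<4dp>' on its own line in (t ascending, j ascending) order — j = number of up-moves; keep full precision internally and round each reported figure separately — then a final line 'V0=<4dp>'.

Under the risk-neutral measure, an up-move has probability p* = (R−d)/(u−d) = 0.5571 and values discount at R = 1.14.
Terminal payoffs: V(2,0)=0.0000, V(2,1)=0.0000, V(2,2)=94.4400
(1,0): S=129.0000. Δ = (V_up−V_dn)/(S_up−S_dn) = (0.0000−0.0000)/(187.0500−96.7500) = 0.0000. V = [p*·0.0000 + (1−p*)·0.0000]/1.14 = 0.0000. B = V − Δ·S = 0.0000.
(1,1): S=249.4000. Δ = (V_up−V_dn)/(S_up−S_dn) = (94.4400−0.0000)/(361.6300−187.0500) = 0.5410. V = [p*·94.4400 + (1−p*)·0.0000]/1.14 = 46.1549. B = V − Δ·S = -88.7594.
(0,0): S=172.0000. Δ = (V_up−V_dn)/(S_up−S_dn) = (46.1549−0.0000)/(249.4000−129.0000) = 0.3833. V = [p*·46.1549 + (1−p*)·0.0000]/1.14 = 22.5569. B = V − Δ·S = -43.3787.
Each (Δ,B) replicates both successor values, so the strategy is self-financing and V0 is arbitrage-free.

(0,0): Delta=0.3833 Bond=-43.3787
(1,0): Delta=0.0000 Bond=0.0000
(1,1): Delta=0.5410 Bond=-88.7594
V0=22.5569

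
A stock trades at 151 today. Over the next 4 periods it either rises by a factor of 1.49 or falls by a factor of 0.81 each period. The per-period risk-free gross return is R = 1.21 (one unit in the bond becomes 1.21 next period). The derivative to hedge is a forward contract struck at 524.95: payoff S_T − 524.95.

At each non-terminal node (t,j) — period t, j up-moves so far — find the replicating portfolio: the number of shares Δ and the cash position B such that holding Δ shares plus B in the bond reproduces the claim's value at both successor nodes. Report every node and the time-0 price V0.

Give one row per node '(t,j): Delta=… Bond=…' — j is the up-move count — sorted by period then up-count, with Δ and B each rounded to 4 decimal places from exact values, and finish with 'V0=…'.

Risk-neutral probability p* = (R−d)/(u−d) = (1.21−0.81)/(1.49−0.81) = 0.5882.
Terminal payoffs: V(4,0)=-459.9495, V(4,1)=-405.3811, V(4,2)=-305.0023, V(4,3)=-120.3548, V(4,4)=219.3054
  t=3,j=0: stock 80.2476 → up 119.5689 (V=-405.3811), down 65.0005 (V=-459.9495). Price -353.5954; hedge Δ=1.0000, bond B=-433.8430.
  t=3,j=1: stock 147.6159 → up 219.9477 (V=-305.0023), down 119.5689 (V=-405.3811). Price -286.2270; hedge Δ=1.0000, bond B=-433.8430.
  t=3,j=2: stock 271.5404 → up 404.5952 (V=-120.3548), down 219.9477 (V=-305.0023). Price -162.3025; hedge Δ=1.0000, bond B=-433.8430.
  t=3,j=3: stock 499.5003 → up 744.2554 (V=219.3054), down 404.5952 (V=-120.3548). Price 65.6573; hedge Δ=1.0000, bond B=-433.8430.
  t=2,j=0: stock 99.0711 → up 147.6159 (V=-286.2270), down 80.2476 (V=-353.5954). Price -259.4768; hedge Δ=1.0000, bond B=-358.5479.
  t=2,j=1: stock 182.2419 → up 271.5404 (V=-162.3025), down 147.6159 (V=-286.2270). Price -176.3060; hedge Δ=1.0000, bond B=-358.5479.
  t=2,j=2: stock 335.2351 → up 499.5003 (V=65.6573), down 271.5404 (V=-162.3025). Price -23.3128; hedge Δ=1.0000, bond B=-358.5479.
  t=1,j=0: stock 122.3100 → up 182.2419 (V=-176.3060), down 99.0711 (V=-259.4768). Price -174.0106; hedge Δ=1.0000, bond B=-296.3206.
  t=1,j=1: stock 224.9900 → up 335.2351 (V=-23.3128), down 182.2419 (V=-176.3060). Price -71.3306; hedge Δ=1.0000, bond B=-296.3206.
  t=0,j=0: stock 151.0000 → up 224.9900 (V=-71.3306), down 122.3100 (V=-174.0106). Price -93.8930; hedge Δ=1.0000, bond B=-244.8930.
Check: Δ(0,0)·S0 + B(0,0) = -93.8930 = V0.

(0,0): Delta=1.0000 Bond=-244.8930
(1,0): Delta=1.0000 Bond=-296.3206
(1,1): Delta=1.0000 Bond=-296.3206
(2,0): Delta=1.0000 Bond=-358.5479
(2,1): Delta=1.0000 Bond=-358.5479
(2,2): Delta=1.0000 Bond=-358.5479
(3,0): Delta=1.0000 Bond=-433.8430
(3,1): Delta=1.0000 Bond=-433.8430
(3,2): Delta=1.0000 Bond=-433.8430
(3,3): Delta=1.0000 Bond=-433.8430
V0=-93.8930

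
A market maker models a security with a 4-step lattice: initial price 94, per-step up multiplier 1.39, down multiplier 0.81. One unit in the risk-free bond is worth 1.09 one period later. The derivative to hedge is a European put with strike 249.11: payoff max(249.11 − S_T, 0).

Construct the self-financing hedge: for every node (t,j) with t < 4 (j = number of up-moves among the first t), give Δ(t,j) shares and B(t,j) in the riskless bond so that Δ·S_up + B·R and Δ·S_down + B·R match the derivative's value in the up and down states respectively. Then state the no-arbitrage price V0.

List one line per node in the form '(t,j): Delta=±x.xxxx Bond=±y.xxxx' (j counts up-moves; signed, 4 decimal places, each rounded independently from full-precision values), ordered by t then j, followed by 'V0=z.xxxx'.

Under the risk-neutral measure, an up-move has probability p* = (R−d)/(u−d) = 0.4828 and values discount at R = 1.09.
Payoff layer (t=4): V(4,0)=208.6461, V(4,1)=179.6719, V(4,2)=129.9508, V(4,3)=44.6270, V(4,4)=0.0000
(3,0): S=49.9555. Δ = (V_up−V_dn)/(S_up−S_dn) = (179.6719−208.6461)/(69.4381−40.4639) = -1.0000. V = [p*·179.6719 + (1−p*)·208.6461]/1.09 = 178.5858. B = V − Δ·S = 228.5413.
(3,1): S=85.7260. Δ = (V_up−V_dn)/(S_up−S_dn) = (129.9508−179.6719)/(119.1592−69.4381) = -1.0000. V = [p*·129.9508 + (1−p*)·179.6719]/1.09 = 142.8153. B = V − Δ·S = 228.5413.
(3,2): S=147.1101. Δ = (V_up−V_dn)/(S_up−S_dn) = (44.6270−129.9508)/(204.4830−119.1592) = -1.0000. V = [p*·44.6270 + (1−p*)·129.9508]/1.09 = 81.4312. B = V − Δ·S = 228.5413.
(3,3): S=252.4482. Δ = (V_up−V_dn)/(S_up−S_dn) = (0.0000−44.6270)/(350.9030−204.4830) = -0.3048. V = [p*·0.0000 + (1−p*)·44.6270]/1.09 = 21.1770. B = V − Δ·S = 98.1200.
(2,0): S=61.6734. Δ = (V_up−V_dn)/(S_up−S_dn) = (142.8153−178.5858)/(85.7260−49.9555) = -1.0000. V = [p*·142.8153 + (1−p*)·178.5858]/1.09 = 147.9975. B = V − Δ·S = 209.6709.
(2,1): S=105.8346. Δ = (V_up−V_dn)/(S_up−S_dn) = (81.4312−142.8153)/(147.1101−85.7260) = -1.0000. V = [p*·81.4312 + (1−p*)·142.8153]/1.09 = 103.8363. B = V − Δ·S = 209.6709.
(2,2): S=181.6174. Δ = (V_up−V_dn)/(S_up−S_dn) = (21.1770−81.4312)/(252.4482−147.1101) = -0.5720. V = [p*·21.1770 + (1−p*)·81.4312]/1.09 = 48.0211. B = V − Δ·S = 151.9076.
(1,0): S=76.1400. Δ = (V_up−V_dn)/(S_up−S_dn) = (103.8363−147.9975)/(105.8346−61.6734) = -1.0000. V = [p*·103.8363 + (1−p*)·147.9975]/1.09 = 116.2186. B = V − Δ·S = 192.3586.
(1,1): S=130.6600. Δ = (V_up−V_dn)/(S_up−S_dn) = (48.0211−103.8363)/(181.6174−105.8346) = -0.7365. V = [p*·48.0211 + (1−p*)·103.8363]/1.09 = 70.5422. B = V − Δ·S = 166.7754.
(0,0): S=94.0000. Δ = (V_up−V_dn)/(S_up−S_dn) = (70.5422−116.2186)/(130.6600−76.1400) = -0.8378. V = [p*·70.5422 + (1−p*)·116.2186]/1.09 = 86.3926. B = V − Δ·S = 165.1450.
Each (Δ,B) replicates both successor values, so the strategy is self-financing and V0 is arbitrage-free.

(0,0): Delta=-0.8378 Bond=165.1450
(1,0): Delta=-1.0000 Bond=192.3586
(1,1): Delta=-0.7365 Bond=166.7754
(2,0): Delta=-1.0000 Bond=209.6709
(2,1): Delta=-1.0000 Bond=209.6709
(2,2): Delta=-0.5720 Bond=151.9076
(3,0): Delta=-1.0000 Bond=228.5413
(3,1): Delta=-1.0000 Bond=228.5413
(3,2): Delta=-1.0000 Bond=228.5413
(3,3): Delta=-0.3048 Bond=98.1200
V0=86.3926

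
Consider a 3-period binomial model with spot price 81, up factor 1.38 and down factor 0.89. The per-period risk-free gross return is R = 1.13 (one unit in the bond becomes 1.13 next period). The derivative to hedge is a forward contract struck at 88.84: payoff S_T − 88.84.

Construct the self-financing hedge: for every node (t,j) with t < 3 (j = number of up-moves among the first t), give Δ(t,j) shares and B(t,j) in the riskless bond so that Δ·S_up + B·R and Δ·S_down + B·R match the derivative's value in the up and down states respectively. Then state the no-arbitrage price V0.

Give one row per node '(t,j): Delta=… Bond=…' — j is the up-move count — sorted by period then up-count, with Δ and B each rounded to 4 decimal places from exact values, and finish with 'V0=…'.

Under the risk-neutral measure, an up-move has probability p* = (R−d)/(u−d) = 0.4898 and values discount at R = 1.13.
Terminal payoffs: V(3,0)=-31.7375, V(3,1)=-0.2991, V(3,2)=48.4482, V(3,3)=124.0338
(2,0): S=64.1601. Δ = (V_up−V_dn)/(S_up−S_dn) = (-0.2991−-31.7375)/(88.5409−57.1025) = 1.0000. V = [p*·-0.2991 + (1−p*)·-31.7375]/1.13 = -14.4594. B = V − Δ·S = -78.6195.
(2,1): S=99.4842. Δ = (V_up−V_dn)/(S_up−S_dn) = (48.4482−-0.2991)/(137.2882−88.5409) = 1.0000. V = [p*·48.4482 + (1−p*)·-0.2991]/1.13 = 20.8647. B = V − Δ·S = -78.6195.
(2,2): S=154.2564. Δ = (V_up−V_dn)/(S_up−S_dn) = (124.0338−48.4482)/(212.8738−137.2882) = 1.0000. V = [p*·124.0338 + (1−p*)·48.4482]/1.13 = 75.6369. B = V − Δ·S = -78.6195.
(1,0): S=72.0900. Δ = (V_up−V_dn)/(S_up−S_dn) = (20.8647−-14.4594)/(99.4842−64.1601) = 1.0000. V = [p*·20.8647 + (1−p*)·-14.4594]/1.13 = 2.5152. B = V − Δ·S = -69.5748.
(1,1): S=111.7800. Δ = (V_up−V_dn)/(S_up−S_dn) = (75.6369−20.8647)/(154.2564−99.4842) = 1.0000. V = [p*·75.6369 + (1−p*)·20.8647]/1.13 = 42.2052. B = V − Δ·S = -69.5748.
(0,0): S=81.0000. Δ = (V_up−V_dn)/(S_up−S_dn) = (42.2052−2.5152)/(111.7800−72.0900) = 1.0000. V = [p*·42.2052 + (1−p*)·2.5152]/1.13 = 19.4294. B = V − Δ·S = -61.5706.
Each (Δ,B) replicates both successor values, so the strategy is self-financing and V0 is arbitrage-free.

(0,0): Delta=1.0000 Bond=-61.5706
(1,0): Delta=1.0000 Bond=-69.5748
(1,1): Delta=1.0000 Bond=-69.5748
(2,0): Delta=1.0000 Bond=-78.6195
(2,1): Delta=1.0000 Bond=-78.6195
(2,2): Delta=1.0000 Bond=-78.6195
V0=19.4294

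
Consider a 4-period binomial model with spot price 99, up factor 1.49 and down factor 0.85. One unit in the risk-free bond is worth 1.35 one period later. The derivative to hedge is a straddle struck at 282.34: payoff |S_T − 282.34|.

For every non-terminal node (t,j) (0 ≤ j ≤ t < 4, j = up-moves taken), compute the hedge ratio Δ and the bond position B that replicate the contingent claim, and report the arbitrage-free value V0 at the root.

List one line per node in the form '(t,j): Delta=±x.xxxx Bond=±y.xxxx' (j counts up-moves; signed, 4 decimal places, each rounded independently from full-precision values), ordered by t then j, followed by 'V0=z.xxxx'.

(0,0): Delta=0.2579 Bond=6.5957
(1,0): Delta=-1.0000 Bond=114.7549
(1,1): Delta=0.4588 Bond=-20.7340
(2,0): Delta=-1.0000 Bond=154.9191
(2,1): Delta=-1.0000 Bond=154.9191
(2,2): Delta=0.6918 Bond=-79.2057
(3,0): Delta=-1.0000 Bond=209.1407
(3,1): Delta=-1.0000 Bond=209.1407
(3,2): Delta=-1.0000 Bond=209.1407
(3,3): Delta=0.9621 Bond=-195.4269
V0=32.1259

Under the risk-neutral measure, an up-move has probability p* = (R−d)/(u−d) = 0.7813 and values discount at R = 1.35.
Payoff layer (t=4): V(4,0)=230.6614, V(4,1)=191.7504, V(4,2)=123.5418, V(4,3)=3.9761, V(4,4)=205.6156
(3,0): S=60.7984. Δ = (V_up−V_dn)/(S_up−S_dn) = (191.7504−230.6614)/(90.5896−51.6786) = -1.0000. V = [p*·191.7504 + (1−p*)·230.6614]/1.35 = 148.3424. B = V − Δ·S = 209.1407.
(3,1): S=106.5760. Δ = (V_up−V_dn)/(S_up−S_dn) = (123.5418−191.7504)/(158.7982−90.5896) = -1.0000. V = [p*·123.5418 + (1−p*)·191.7504]/1.35 = 102.5648. B = V − Δ·S = 209.1407.
(3,2): S=186.8214. Δ = (V_up−V_dn)/(S_up−S_dn) = (3.9761−123.5418)/(278.3639−158.7982) = -1.0000. V = [p*·3.9761 + (1−p*)·123.5418]/1.35 = 22.3193. B = V − Δ·S = 209.1407.
(3,3): S=327.4870. Δ = (V_up−V_dn)/(S_up−S_dn) = (205.6156−3.9761)/(487.9556−278.3639) = 0.9621. V = [p*·205.6156 + (1−p*)·3.9761]/1.35 = 119.6348. B = V − Δ·S = -195.4269.
(2,0): S=71.5275. Δ = (V_up−V_dn)/(S_up−S_dn) = (102.5648−148.3424)/(106.5760−60.7984) = -1.0000. V = [p*·102.5648 + (1−p*)·148.3424]/1.35 = 83.3916. B = V − Δ·S = 154.9191.
(2,1): S=125.3835. Δ = (V_up−V_dn)/(S_up−S_dn) = (22.3193−102.5648)/(186.8214−106.5760) = -1.0000. V = [p*·22.3193 + (1−p*)·102.5648]/1.35 = 29.5356. B = V − Δ·S = 154.9191.
(2,2): S=219.7899. Δ = (V_up−V_dn)/(S_up−S_dn) = (119.6348−22.3193)/(327.4870−186.8214) = 0.6918. V = [p*·119.6348 + (1−p*)·22.3193]/1.35 = 72.8496. B = V − Δ·S = -79.2057.
(1,0): S=84.1500. Δ = (V_up−V_dn)/(S_up−S_dn) = (29.5356−83.3916)/(125.3835−71.5275) = -1.0000. V = [p*·29.5356 + (1−p*)·83.3916]/1.35 = 30.6049. B = V − Δ·S = 114.7549.
(1,1): S=147.5100. Δ = (V_up−V_dn)/(S_up−S_dn) = (72.8496−29.5356)/(219.7899−125.3835) = 0.4588. V = [p*·72.8496 + (1−p*)·29.5356]/1.35 = 46.9442. B = V − Δ·S = -20.7340.
(0,0): S=99.0000. Δ = (V_up−V_dn)/(S_up−S_dn) = (46.9442−30.6049)/(147.5100−84.1500) = 0.2579. V = [p*·46.9442 + (1−p*)·30.6049]/1.35 = 32.1259. B = V − Δ·S = 6.5957.
The time-0 hedge costs 32.1259, which is the no-arbitrage price.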